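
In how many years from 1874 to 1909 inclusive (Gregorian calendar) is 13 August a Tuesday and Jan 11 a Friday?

Check each year's weekday for 13 August and Jan 11:
  1874: Thu/Sun  1875: Fri/Mon  1876: Sun/Tue  1877: Mon/Thu  1878: Tue/Fri ✓  1879: Wed/Sat  1880: Fri/Sun  1881: Sat/Tue  1882: Sun/Wed  1883: Mon/Thu  1884: Wed/Fri  1885: Thu/Sun  1886: Fri/Mon  1887: Sat/Tue  …(8 more)…  1896: Thu/Sat  1897: Fri/Mon  1898: Sat/Tue  1899: Sun/Wed  1900: Mon/Thu  1901: Tue/Fri ✓  1902: Wed/Sat  1903: Thu/Sun  1904: Sat/Mon  1905: Sun/Wed  1906: Mon/Thu  1907: Tue/Fri ✓  1908: Thu/Sat  1909: Fri/Mon
Both conditions hold in: 1878, 1889, 1895, 1901, 1907 — 5.

5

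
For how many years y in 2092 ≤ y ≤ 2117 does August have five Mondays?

13

August has 31 days; it has five Mondays when Monday falls among the first (month-length − 28) days — i.e. when August 1 is one of Monday/Sunday/Saturday.
August 1 by year: 2092:Fri 2093:Sat✓ 2094:Sun✓ 2095:Mon✓ 2096:Wed 2097:Thu 2098:Fri 2099:Sat✓ 2100:Sun✓ 2101:Mon✓ 2102:Tue 2103:Wed 2104:Fri 2105:Sat✓ 2106:Sun✓ 2107:Mon✓ 2108:Wed 2109:Thu 2110:Fri 2111:Sat✓ 2112:Mon✓ 2113:Tue 2114:Wed 2115:Thu 2116:Sat✓ 2117:Sun✓
Years with five Mondays: 2093, 2094, 2095, 2099, 2100, 2101, 2105, 2106, 2107, 2111, 2112, 2116, 2117 → 13.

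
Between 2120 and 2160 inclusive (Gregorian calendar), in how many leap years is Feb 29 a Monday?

Leap years in 2120–2160: 11 of them.
Feb 29 weekday advances by 5 (mod 7) from one leap year to the next four years later (or differs when a century non-leap intervenes).
Leap-day weekdays: 2120:Thu 2124:Tue 2128:Sun 2132:Fri 2136:Wed 2140:Mon✓ 2144:Sat 2148:Thu 2152:Tue 2156:Sun 2160:Fri
Monday: 2140 → 1.

1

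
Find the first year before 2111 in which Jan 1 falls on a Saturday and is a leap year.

Jan 1 advances by 2 weekdays after a leap year and by 1 after a common year.
2111: Jan 1 is Thursday.
2110: Wednesday
2109: Tuesday
2108: Sunday (leap)
2107: Saturday
2106: Friday
2105: Thursday
2104: Tuesday (leap)
2103: Monday
2102: Sunday
2101: Saturday
2100: Friday
2099: Thursday
2098: Wednesday
2097: Tuesday
2096: Sunday (leap)
2095: Saturday
2094: Friday
2093: Thursday
2092: Tuesday (leap)
2091: Monday
2090: Sunday
2089: Saturday
2088: Thursday (leap)
2087: Wednesday
2086: Tuesday
2085: Monday
2084: Saturday (leap)
2084 begins on a Saturday and is a leap year.

2084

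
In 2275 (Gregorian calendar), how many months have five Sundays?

A month of length L has five Sundays iff its first Sunday is on day ≤ L−28 (so day 1–3 in a 31-day month, 1–2 in a 30-day month, day 1 in a leap February).
Checking each month of 2275: Jan starts Fri (31d) ✓; Feb starts Mon (28d); Mar starts Mon (31d); Apr starts Thu (30d); May starts Sat (31d) ✓; Jun starts Tue (30d); Jul starts Thu (31d); Aug starts Sun (31d) ✓; Sep starts Wed (30d); Oct starts Fri (31d) ✓; Nov starts Mon (30d); Dec starts Wed (31d).
Five-Sunday months: January, May, August, October → 4.

4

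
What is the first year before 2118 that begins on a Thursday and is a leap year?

Jan 1 advances by 2 weekdays after a leap year and by 1 after a common year.
2118: Jan 1 is Saturday.
2117: Friday
2116: Wednesday (leap)
2115: Tuesday
2114: Monday
2113: Sunday
2112: Friday (leap)
2111: Thursday
2110: Wednesday
2109: Tuesday
2108: Sunday (leap)
2107: Saturday
2106: Friday
2105: Thursday
2104: Tuesday (leap)
2103: Monday
2102: Sunday
2101: Saturday
2100: Friday
2099: Thursday
2098: Wednesday
2097: Tuesday
2096: Sunday (leap)
2095: Saturday
2094: Friday
2093: Thursday
2092: Tuesday (leap)
2091: Monday
2090: Sunday
2089: Saturday
2088: Thursday (leap)
2088 begins on a Thursday and is a leap year.

2088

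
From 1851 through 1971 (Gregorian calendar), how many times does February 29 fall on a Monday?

Leap years in 1851–1971: 29 of them.
Feb 29 weekday advances by 5 (mod 7) from one leap year to the next four years later (or differs when a century non-leap intervenes).
Leap-day weekdays: 1852:Sun 1856:Fri 1860:Wed 1864:Mon✓ 1868:Sat 1872:Thu 1876:Tue 1880:Sun 1884:Fri 1888:Wed 1892:Mon✓ 1896:Sat 1904:Mon✓ …(3 more)… 1920:Sun 1924:Fri 1928:Wed 1932:Mon✓ 1936:Sat 1940:Thu 1944:Tue 1948:Sun 1952:Fri 1956:Wed 1960:Mon✓ 1964:Sat 1968:Thu
Monday: 1864, 1892, 1904, 1932, 1960 → 5.

5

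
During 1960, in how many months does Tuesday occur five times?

A month of length L has five Tuesdays iff its first Tuesday is on day ≤ L−28 (so day 1–3 in a 31-day month, 1–2 in a 30-day month, day 1 in a leap February).
Checking each month of 1960: Jan starts Fri (31d); Feb starts Mon (29d); Mar starts Tue (31d) ✓; Apr starts Fri (30d); May starts Sun (31d) ✓; Jun starts Wed (30d); Jul starts Fri (31d); Aug starts Mon (31d) ✓; Sep starts Thu (30d); Oct starts Sat (31d); Nov starts Tue (30d) ✓; Dec starts Thu (31d).
Five-Tuesday months: March, May, August, November → 4.

4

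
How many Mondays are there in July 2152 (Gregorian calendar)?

5

July 2152 has 31 days and begins on Saturday.
The first Monday is July 3.
Mondays fall on 3, 10, 17, 24, 31 — that's 5.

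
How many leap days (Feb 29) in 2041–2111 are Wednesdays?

3

Leap years in 2041–2111: 16 of them.
Feb 29 weekday advances by 5 (mod 7) from one leap year to the next four years later (or differs when a century non-leap intervenes).
Leap-day weekdays: 2044:Mon 2048:Sat 2052:Thu 2056:Tue 2060:Sun 2064:Fri 2068:Wed✓ 2072:Mon 2076:Sat 2080:Thu 2084:Tue 2088:Sun 2092:Fri 2096:Wed✓ 2104:Fri 2108:Wed✓
Wednesday: 2068, 2096, 2108 → 3.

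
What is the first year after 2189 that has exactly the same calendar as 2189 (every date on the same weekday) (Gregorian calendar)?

Two years share a calendar iff Jan 1 falls on the same weekday and both are leap or both are common. 2189: Jan 1 is Thursday, common year.
2190: Jan 1 Friday, common
2191: Jan 1 Saturday, common
2192: Jan 1 Sunday, leap
2193: Jan 1 Tuesday, common
2194: Jan 1 Wednesday, common
2195: Jan 1 Thursday, common
2195 matches on both conditions.

2195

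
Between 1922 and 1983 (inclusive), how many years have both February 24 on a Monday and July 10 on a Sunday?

Check each year's weekday for February 24 and July 10:
  1922: Fri/Mon  1923: Sat/Tue  1924: Sun/Thu  1925: Tue/Fri  1926: Wed/Sat  1927: Thu/Sun  1928: Fri/Tue  1929: Sun/Wed  1930: Mon/Thu  1931: Tue/Fri  1932: Wed/Sun  1933: Fri/Mon  1934: Sat/Tue  1935: Sun/Wed  …(34 more)…  1970: Tue/Fri  1971: Wed/Sat  1972: Thu/Mon  1973: Sat/Tue  1974: Sun/Wed  1975: Mon/Thu  1976: Tue/Sat  1977: Thu/Sun  1978: Fri/Mon  1979: Sat/Tue  1980: Sun/Thu  1981: Tue/Fri  1982: Wed/Sat  1983: Thu/Sun
Both conditions hold in: no year — 0.

0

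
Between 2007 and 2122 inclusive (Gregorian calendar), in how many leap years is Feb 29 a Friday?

5

Leap years in 2007–2122: 28 of them.
Feb 29 weekday advances by 5 (mod 7) from one leap year to the next four years later (or differs when a century non-leap intervenes).
Leap-day weekdays: 2008:Fri✓ 2012:Wed 2016:Mon 2020:Sat 2024:Thu 2028:Tue 2032:Sun 2036:Fri✓ 2040:Wed 2044:Mon 2048:Sat 2052:Thu 2056:Tue 2060:Sun 2064:Fri✓ 2068:Wed 2072:Mon 2076:Sat 2080:Thu 2084:Tue 2088:Sun 2092:Fri✓ 2096:Wed 2104:Fri✓ 2108:Wed 2112:Mon 2116:Sat 2120:Thu
Friday: 2008, 2036, 2064, 2092, 2104 → 5.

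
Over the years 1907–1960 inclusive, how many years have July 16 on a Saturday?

Track July 16's weekday year by year (advancing +1, or +2 across a Feb 29):
  1907: Tue  1908: Thu (+2)  1909: Fri (+1)  1910: Sat (+1) ✓  1911: Sun (+1)
  1912: Tue (+2)  1913: Wed (+1)  1914: Thu (+1)  1915: Fri (+1)  1916: Sun (+2)
  1917: Mon (+1)  1918: Tue (+1)  1919: Wed (+1)  1920: Fri (+2)  … (26 more years) …
  1947: Wed (+1)  1948: Fri (+2)  1949: Sat (+1) ✓  1950: Sun (+1)  1951: Mon (+1)
  1952: Wed (+2)  1953: Thu (+1)  1954: Fri (+1)  1955: Sat (+1) ✓  1956: Mon (+2)
  1957: Tue (+1)  1958: Wed (+1)  1959: Thu (+1)  1960: Sat (+2) ✓
Saturday years: 1910, 1921, 1927, 1932, 1938, 1949, 1955, 1960 — 8 in total.

8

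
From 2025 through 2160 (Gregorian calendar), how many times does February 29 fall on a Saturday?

Leap years in 2025–2160: 33 of them.
Feb 29 weekday advances by 5 (mod 7) from one leap year to the next four years later (or differs when a century non-leap intervenes).
Leap-day weekdays: 2028:Tue 2032:Sun 2036:Fri 2040:Wed 2044:Mon 2048:Sat✓ 2052:Thu 2056:Tue 2060:Sun 2064:Fri 2068:Wed 2072:Mon 2076:Sat✓ …(7 more)… 2112:Mon 2116:Sat✓ 2120:Thu 2124:Tue 2128:Sun 2132:Fri 2136:Wed 2140:Mon 2144:Sat✓ 2148:Thu 2152:Tue 2156:Sun 2160:Fri
Saturday: 2048, 2076, 2116, 2144 → 4.

4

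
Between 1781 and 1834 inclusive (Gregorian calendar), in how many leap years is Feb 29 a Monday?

2

Leap years in 1781–1834: 12 of them.
Feb 29 weekday advances by 5 (mod 7) from one leap year to the next four years later (or differs when a century non-leap intervenes).
Leap-day weekdays: 1784:Sun 1788:Fri 1792:Wed 1796:Mon✓ 1804:Wed 1808:Mon✓ 1812:Sat 1816:Thu 1820:Tue 1824:Sun 1828:Fri 1832:Wed
Monday: 1796, 1808 → 2.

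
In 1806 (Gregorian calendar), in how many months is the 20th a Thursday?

Check the 20th of each month of 1806: Jan 20: Mon, Feb 20: Thu, Mar 20: Thu, Apr 20: Sun, May 20: Tue, Jun 20: Fri, Jul 20: Sun, Aug 20: Wed, Sep 20: Sat, Oct 20: Mon, Nov 20: Thu, Dec 20: Sat.
Thursday occurs in February, March, November — 3 months.

3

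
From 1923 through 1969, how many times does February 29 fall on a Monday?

Leap years in 1923–1969: 12 of them.
Feb 29 weekday advances by 5 (mod 7) from one leap year to the next four years later (or differs when a century non-leap intervenes).
Leap-day weekdays: 1924:Fri 1928:Wed 1932:Mon✓ 1936:Sat 1940:Thu 1944:Tue 1948:Sun 1952:Fri 1956:Wed 1960:Mon✓ 1964:Sat 1968:Thu
Monday: 1932, 1960 → 2.

2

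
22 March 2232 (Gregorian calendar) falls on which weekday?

January 1, 2232 is a Sunday.
March 22 is day 82 of the year, i.e. 81 days after Jan 1.
81 mod 7 = 4, so advance 4 weekdays from Sunday: Thursday.

Thursday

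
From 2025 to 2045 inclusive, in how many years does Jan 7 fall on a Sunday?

2

Track Jan 7's weekday year by year (advancing +1, or +2 across a Feb 29):
  2025: Tue  2026: Wed (+1)  2027: Thu (+1)  2028: Fri (+1)  2029: Sun (+2) ✓
  2030: Mon (+1)  2031: Tue (+1)  2032: Wed (+1)  2033: Fri (+2)  2034: Sat (+1)
  2035: Sun (+1) ✓  2036: Mon (+1)  2037: Wed (+2)  2038: Thu (+1)  2039: Fri (+1)
  2040: Sat (+1)  2041: Mon (+2)  2042: Tue (+1)  2043: Wed (+1)  2044: Thu (+1)
  2045: Sat (+2)
Sunday years: 2029, 2035 — 2 in total.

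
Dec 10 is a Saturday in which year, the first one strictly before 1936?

1932

From one year to the next, a fixed date's weekday advances by 1, or by 2 when a Feb 29 lies between the two dates.
1936: December 10 is Thursday.
1935: Tuesday (−2)
1934: Monday (−1)
1933: Sunday (−1)
1932: Saturday (−1)
Dec 10 falls on a Saturday in 1932.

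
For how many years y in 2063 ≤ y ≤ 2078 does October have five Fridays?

7

October has 31 days; it has five Fridays when Friday falls among the first (month-length − 28) days — i.e. when October 1 is one of Friday/Thursday/Wednesday.
October 1 by year: 2063:Mon 2064:Wed✓ 2065:Thu✓ 2066:Fri✓ 2067:Sat 2068:Mon 2069:Tue 2070:Wed✓ 2071:Thu✓ 2072:Sat 2073:Sun 2074:Mon 2075:Tue 2076:Thu✓ 2077:Fri✓ 2078:Sat
Years with five Fridays: 2064, 2065, 2066, 2070, 2071, 2076, 2077 → 7.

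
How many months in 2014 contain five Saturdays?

4

A month of length L has five Saturdays iff its first Saturday is on day ≤ L−28 (so day 1–3 in a 31-day month, 1–2 in a 30-day month, day 1 in a leap February).
Checking each month of 2014: Jan starts Wed (31d); Feb starts Sat (28d); Mar starts Sat (31d) ✓; Apr starts Tue (30d); May starts Thu (31d) ✓; Jun starts Sun (30d); Jul starts Tue (31d); Aug starts Fri (31d) ✓; Sep starts Mon (30d); Oct starts Wed (31d); Nov starts Sat (30d) ✓; Dec starts Mon (31d).
Five-Saturday months: March, May, August, November → 4.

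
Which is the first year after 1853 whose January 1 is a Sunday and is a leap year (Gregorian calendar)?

Jan 1 advances by 2 weekdays after a leap year and by 1 after a common year.
1853: Jan 1 is Saturday.
1854: Sunday
1855: Monday
1856: Tuesday (leap)
1857: Thursday
1858: Friday
1859: Saturday
1860: Sunday (leap)
1860 begins on a Sunday and is a leap year.

1860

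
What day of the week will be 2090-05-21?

Sunday

January 1, 2090 is a Sunday.
May 21 is day 141 of the year, i.e. 140 days after Jan 1.
140 mod 7 = 0, so advance 0 weekdays from Sunday: Sunday.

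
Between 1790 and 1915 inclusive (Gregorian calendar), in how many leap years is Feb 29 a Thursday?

Leap years in 1790–1915: 29 of them.
Feb 29 weekday advances by 5 (mod 7) from one leap year to the next four years later (or differs when a century non-leap intervenes).
Leap-day weekdays: 1792:Wed 1796:Mon 1804:Wed 1808:Mon 1812:Sat 1816:Thu✓ 1820:Tue 1824:Sun 1828:Fri 1832:Wed 1836:Mon 1840:Sat 1844:Thu✓ …(3 more)… 1860:Wed 1864:Mon 1868:Sat 1872:Thu✓ 1876:Tue 1880:Sun 1884:Fri 1888:Wed 1892:Mon 1896:Sat 1904:Mon 1908:Sat 1912:Thu✓
Thursday: 1816, 1844, 1872, 1912 → 4.

4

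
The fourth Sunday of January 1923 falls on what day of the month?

January 1, 1923 is a Monday, so the first Sunday is the 7th.
The fourth Sunday is 7 + 21 = 28.

28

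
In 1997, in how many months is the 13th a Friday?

Check the 13th of each month of 1997: Jan 13: Mon, Feb 13: Thu, Mar 13: Thu, Apr 13: Sun, May 13: Tue, Jun 13: Fri, Jul 13: Sun, Aug 13: Wed, Sep 13: Sat, Oct 13: Mon, Nov 13: Thu, Dec 13: Sat.
Friday occurs in June — 1 month.

1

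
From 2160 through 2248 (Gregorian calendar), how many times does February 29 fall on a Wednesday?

Leap years in 2160–2248: 22 of them.
Feb 29 weekday advances by 5 (mod 7) from one leap year to the next four years later (or differs when a century non-leap intervenes).
Leap-day weekdays: 2160:Fri 2164:Wed✓ 2168:Mon 2172:Sat 2176:Thu 2180:Tue 2184:Sun 2188:Fri 2192:Wed✓ 2196:Mon 2204:Wed✓ 2208:Mon 2212:Sat 2216:Thu 2220:Tue 2224:Sun 2228:Fri 2232:Wed✓ 2236:Mon 2240:Sat 2244:Thu 2248:Tue
Wednesday: 2164, 2192, 2204, 2232 → 4.

4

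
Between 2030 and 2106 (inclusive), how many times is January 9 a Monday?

11

Track January 9's weekday year by year (advancing +1, or +2 across a Feb 29):
  2030: Wed  2031: Thu (+1)  2032: Fri (+1)  2033: Sun (+2)  2034: Mon (+1) ✓
  2035: Tue (+1)  2036: Wed (+1)  2037: Fri (+2)  2038: Sat (+1)  2039: Sun (+1)
  2040: Mon (+1) ✓  2041: Wed (+2)  2042: Thu (+1)  2043: Fri (+1)  … (49 more years) …
  2093: Fri (+2)  2094: Sat (+1)  2095: Sun (+1)  2096: Mon (+1) ✓  2097: Wed (+2)
  2098: Thu (+1)  2099: Fri (+1)  2100: Sat (+1)  2101: Sun (+1)  2102: Mon (+1) ✓
  2103: Tue (+1)  2104: Wed (+1)  2105: Fri (+2)  2106: Sat (+1)
Monday years: 2034, 2040, 2045, 2051, 2062, 2068, 2073, 2079, 2090, 2096, 2102 — 11 in total.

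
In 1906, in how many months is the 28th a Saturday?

2

Check the 28th of each month of 1906: Jan 28: Sun, Feb 28: Wed, Mar 28: Wed, Apr 28: Sat, May 28: Mon, Jun 28: Thu, Jul 28: Sat, Aug 28: Tue, Sep 28: Fri, Oct 28: Sun, Nov 28: Wed, Dec 28: Fri.
Saturday occurs in April, July — 2 months.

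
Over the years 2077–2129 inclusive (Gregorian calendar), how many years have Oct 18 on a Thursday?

Track Oct 18's weekday year by year (advancing +1, or +2 across a Feb 29):
  2077: Mon  2078: Tue (+1)  2079: Wed (+1)  2080: Fri (+2)  2081: Sat (+1)
  2082: Sun (+1)  2083: Mon (+1)  2084: Wed (+2)  2085: Thu (+1) ✓  2086: Fri (+1)
  2087: Sat (+1)  2088: Mon (+2)  2089: Tue (+1)  2090: Wed (+1)  … (25 more years) …
  2116: Sun (+2)  2117: Mon (+1)  2118: Tue (+1)  2119: Wed (+1)  2120: Fri (+2)
  2121: Sat (+1)  2122: Sun (+1)  2123: Mon (+1)  2124: Wed (+2)  2125: Thu (+1) ✓
  2126: Fri (+1)  2127: Sat (+1)  2128: Mon (+2)  2129: Tue (+1)
Thursday years: 2085, 2091, 2096, 2103, 2108, 2114, 2125 — 7 in total.

7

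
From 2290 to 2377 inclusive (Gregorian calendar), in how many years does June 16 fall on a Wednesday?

Track June 16's weekday year by year (advancing +1, or +2 across a Feb 29):
  2290: Mon  2291: Tue (+1)  2292: Thu (+2)  2293: Fri (+1)  2294: Sat (+1)
  2295: Sun (+1)  2296: Tue (+2)  2297: Wed (+1) ✓  2298: Thu (+1)  2299: Fri (+1)
  2300: Sat (+1)  2301: Sun (+1)  2302: Mon (+1)  2303: Tue (+1)  … (60 more years) …
  2364: Tue (+2)  2365: Wed (+1) ✓  2366: Thu (+1)  2367: Fri (+1)  2368: Sun (+2)
  2369: Mon (+1)  2370: Tue (+1)  2371: Wed (+1) ✓  2372: Fri (+2)  2373: Sat (+1)
  2374: Sun (+1)  2375: Mon (+1)  2376: Wed (+2) ✓  2377: Thu (+1)
Wednesday years: 2297, 2309, 2315, 2320, 2326, 2337, 2343, 2348, 2354, 2365, 2371, 2376 — 12 in total.

12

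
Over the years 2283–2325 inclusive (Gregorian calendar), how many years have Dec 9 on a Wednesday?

Track Dec 9's weekday year by year (advancing +1, or +2 across a Feb 29):
  2283: Sun  2284: Tue (+2)  2285: Wed (+1) ✓  2286: Thu (+1)  2287: Fri (+1)
  2288: Sun (+2)  2289: Mon (+1)  2290: Tue (+1)  2291: Wed (+1) ✓  2292: Fri (+2)
  2293: Sat (+1)  2294: Sun (+1)  2295: Mon (+1)  2296: Wed (+2) ✓  … (15 more years) …
  2312: Mon (+2)  2313: Tue (+1)  2314: Wed (+1) ✓  2315: Thu (+1)  2316: Sat (+2)
  2317: Sun (+1)  2318: Mon (+1)  2319: Tue (+1)  2320: Thu (+2)  2321: Fri (+1)
  2322: Sat (+1)  2323: Sun (+1)  2324: Tue (+2)  2325: Wed (+1) ✓
Wednesday years: 2285, 2291, 2296, 2303, 2308, 2314, 2325 — 7 in total.

7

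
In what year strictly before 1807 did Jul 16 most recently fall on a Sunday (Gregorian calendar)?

From one year to the next, a fixed date's weekday advances by 1, or by 2 when a Feb 29 lies between the two dates.
1807: July 16 is Thursday.
1806: Wednesday (−1)
1805: Tuesday (−1)
1804: Monday (−1)
1803: Saturday (−2)
1802: Friday (−1)
1801: Thursday (−1)
1800: Wednesday (−1)
1799: Tuesday (−1)
1798: Monday (−1)
1797: Sunday (−1)
Jul 16 falls on a Sunday in 1797.

1797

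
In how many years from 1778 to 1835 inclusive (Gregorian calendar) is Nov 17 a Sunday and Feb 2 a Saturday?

Check each year's weekday for Nov 17 and Feb 2:
  1778: Tue/Mon  1779: Wed/Tue  1780: Fri/Wed  1781: Sat/Fri  1782: Sun/Sat ✓  1783: Mon/Sun  1784: Wed/Mon  1785: Thu/Wed  1786: Fri/Thu  1787: Sat/Fri  1788: Mon/Sat  1789: Tue/Mon  1790: Wed/Tue  1791: Thu/Wed  …(30 more)…  1822: Sun/Sat ✓  1823: Mon/Sun  1824: Wed/Mon  1825: Thu/Wed  1826: Fri/Thu  1827: Sat/Fri  1828: Mon/Sat  1829: Tue/Mon  1830: Wed/Tue  1831: Thu/Wed  1832: Sat/Thu  1833: Sun/Sat ✓  1834: Mon/Sun  1835: Tue/Mon
Both conditions hold in: 1782, 1793, 1799, 1805, 1811, 1822, 1833 — 7.

7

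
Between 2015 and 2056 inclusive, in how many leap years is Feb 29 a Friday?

1

Leap years in 2015–2056: 11 of them.
Feb 29 weekday advances by 5 (mod 7) from one leap year to the next four years later (or differs when a century non-leap intervenes).
Leap-day weekdays: 2016:Mon 2020:Sat 2024:Thu 2028:Tue 2032:Sun 2036:Fri✓ 2040:Wed 2044:Mon 2048:Sat 2052:Thu 2056:Tue
Friday: 2036 → 1.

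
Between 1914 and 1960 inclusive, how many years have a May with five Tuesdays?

May has 31 days; it has five Tuesdays when Tuesday falls among the first (month-length − 28) days — i.e. when May 1 is one of Tuesday/Monday/Sunday.
May 1 by year: 1914:Fri 1915:Sat 1916:Mon✓ 1917:Tue✓ 1918:Wed 1919:Thu 1920:Sat 1921:Sun✓ 1922:Mon✓ 1923:Tue✓ 1924:Thu 1925:Fri 1926:Sat 1927:Sun✓ 1928:Tue✓ …(17 more)… 1946:Wed 1947:Thu 1948:Sat 1949:Sun✓ 1950:Mon✓ 1951:Tue✓ 1952:Thu 1953:Fri 1954:Sat 1955:Sun✓ 1956:Tue✓ 1957:Wed 1958:Thu 1959:Fri 1960:Sun✓
Years with five Tuesdays: 1916, 1917, 1921, 1922, 1923, 1927, 1928, 1932, 1933, 1934, 1938, 1939, 1944, 1945, 1949, 1950, 1951, 1955, 1956, 1960 → 20.

20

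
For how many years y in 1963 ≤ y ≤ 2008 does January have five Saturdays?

January has 31 days; it has five Saturdays when Saturday falls among the first (month-length − 28) days — i.e. when January 1 is one of Saturday/Friday/Thursday.
January 1 by year: 1963:Tue 1964:Wed 1965:Fri✓ 1966:Sat✓ 1967:Sun 1968:Mon 1969:Wed 1970:Thu✓ 1971:Fri✓ 1972:Sat✓ 1973:Mon 1974:Tue 1975:Wed 1976:Thu✓ 1977:Sat✓ …(16 more)… 1994:Sat✓ 1995:Sun 1996:Mon 1997:Wed 1998:Thu✓ 1999:Fri✓ 2000:Sat✓ 2001:Mon 2002:Tue 2003:Wed 2004:Thu✓ 2005:Sat✓ 2006:Sun 2007:Mon 2008:Tue
Years with five Saturdays: 1965, 1966, 1970, 1971, 1972, 1976, 1977, 1981, 1982, 1983, 1987, 1988, 1993, 1994, 1998, 1999, 2000, 2004, 2005 → 19.

19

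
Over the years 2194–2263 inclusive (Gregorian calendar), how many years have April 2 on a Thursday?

Track April 2's weekday year by year (advancing +1, or +2 across a Feb 29):
  2194: Wed  2195: Thu (+1) ✓  2196: Sat (+2)  2197: Sun (+1)  2198: Mon (+1)
  2199: Tue (+1)  2200: Wed (+1)  2201: Thu (+1) ✓  2202: Fri (+1)  2203: Sat (+1)
  2204: Mon (+2)  2205: Tue (+1)  2206: Wed (+1)  2207: Thu (+1) ✓  … (42 more years) …
  2250: Tue (+1)  2251: Wed (+1)  2252: Fri (+2)  2253: Sat (+1)  2254: Sun (+1)
  2255: Mon (+1)  2256: Wed (+2)  2257: Thu (+1) ✓  2258: Fri (+1)  2259: Sat (+1)
  2260: Mon (+2)  2261: Tue (+1)  2262: Wed (+1)  2263: Thu (+1) ✓
Thursday years: 2195, 2201, 2207, 2212, 2218, 2229, 2235, 2240, 2246, 2257, 2263 — 11 in total.

11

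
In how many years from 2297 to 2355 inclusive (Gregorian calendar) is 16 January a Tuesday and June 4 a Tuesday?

Check each year's weekday for 16 January and June 4:
  2297: Sat/Fri  2298: Sun/Sat  2299: Mon/Sun  2300: Tue/Mon  2301: Wed/Tue  2302: Thu/Wed  2303: Fri/Thu  2304: Sat/Sat  2305: Mon/Sun  2306: Tue/Mon  2307: Wed/Tue  2308: Thu/Thu  2309: Sat/Fri  2310: Sun/Sat  …(31 more)…  2342: Fri/Thu  2343: Sat/Fri  2344: Sun/Sun  2345: Tue/Mon  2346: Wed/Tue  2347: Thu/Wed  2348: Fri/Fri  2349: Sun/Sat  2350: Mon/Sun  2351: Tue/Mon  2352: Wed/Wed  2353: Fri/Thu  2354: Sat/Fri  2355: Sun/Sat
Both conditions hold in: 2312, 2340 — 2.

2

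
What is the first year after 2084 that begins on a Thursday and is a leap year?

2088

Jan 1 advances by 2 weekdays after a leap year and by 1 after a common year.
2084: Jan 1 is Saturday (leap).
2085: Monday
2086: Tuesday
2087: Wednesday
2088: Thursday (leap)
2088 begins on a Thursday and is a leap year.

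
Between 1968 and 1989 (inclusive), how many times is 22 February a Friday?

Track 22 February's weekday year by year (advancing +1, or +2 across a Feb 29):
  1968: Thu  1969: Sat (+2)  1970: Sun (+1)  1971: Mon (+1)  1972: Tue (+1)
  1973: Thu (+2)  1974: Fri (+1) ✓  1975: Sat (+1)  1976: Sun (+1)  1977: Tue (+2)
  1978: Wed (+1)  1979: Thu (+1)  1980: Fri (+1) ✓  1981: Sun (+2)  1982: Mon (+1)
  1983: Tue (+1)  1984: Wed (+1)  1985: Fri (+2) ✓  1986: Sat (+1)  1987: Sun (+1)
  1988: Mon (+1)  1989: Wed (+2)
Friday years: 1974, 1980, 1985 — 3 in total.

3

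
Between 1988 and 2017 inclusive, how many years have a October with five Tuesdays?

13

October has 31 days; it has five Tuesdays when Tuesday falls among the first (month-length − 28) days — i.e. when October 1 is one of Tuesday/Monday/Sunday.
October 1 by year: 1988:Sat 1989:Sun✓ 1990:Mon✓ 1991:Tue✓ 1992:Thu 1993:Fri 1994:Sat 1995:Sun✓ 1996:Tue✓ 1997:Wed 1998:Thu 1999:Fri 2000:Sun✓ 2001:Mon✓ 2002:Tue✓ 2003:Wed 2004:Fri 2005:Sat 2006:Sun✓ 2007:Mon✓ 2008:Wed 2009:Thu 2010:Fri 2011:Sat 2012:Mon✓ 2013:Tue✓ 2014:Wed 2015:Thu 2016:Sat 2017:Sun✓
Years with five Tuesdays: 1989, 1990, 1991, 1995, 1996, 2000, 2001, 2002, 2006, 2007, 2012, 2013, 2017 → 13.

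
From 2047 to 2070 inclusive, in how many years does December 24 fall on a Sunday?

3

Track December 24's weekday year by year (advancing +1, or +2 across a Feb 29):
  2047: Tue  2048: Thu (+2)  2049: Fri (+1)  2050: Sat (+1)  2051: Sun (+1) ✓
  2052: Tue (+2)  2053: Wed (+1)  2054: Thu (+1)  2055: Fri (+1)  2056: Sun (+2) ✓
  2057: Mon (+1)  2058: Tue (+1)  2059: Wed (+1)  2060: Fri (+2)  2061: Sat (+1)
  2062: Sun (+1) ✓  2063: Mon (+1)  2064: Wed (+2)  2065: Thu (+1)  2066: Fri (+1)
  2067: Sat (+1)  2068: Mon (+2)  2069: Tue (+1)  2070: Wed (+1)
Sunday years: 2051, 2056, 2062 — 3 in total.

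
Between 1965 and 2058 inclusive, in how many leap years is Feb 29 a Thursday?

Leap years in 1965–2058: 23 of them.
Feb 29 weekday advances by 5 (mod 7) from one leap year to the next four years later (or differs when a century non-leap intervenes).
Leap-day weekdays: 1968:Thu✓ 1972:Tue 1976:Sun 1980:Fri 1984:Wed 1988:Mon 1992:Sat 1996:Thu✓ 2000:Tue 2004:Sun 2008:Fri 2012:Wed 2016:Mon 2020:Sat 2024:Thu✓ 2028:Tue 2032:Sun 2036:Fri 2040:Wed 2044:Mon 2048:Sat 2052:Thu✓ 2056:Tue
Thursday: 1968, 1996, 2024, 2052 → 4.

4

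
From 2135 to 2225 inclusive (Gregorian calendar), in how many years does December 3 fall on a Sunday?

Track December 3's weekday year by year (advancing +1, or +2 across a Feb 29):
  2135: Sat  2136: Mon (+2)  2137: Tue (+1)  2138: Wed (+1)  2139: Thu (+1)
  2140: Sat (+2)  2141: Sun (+1) ✓  2142: Mon (+1)  2143: Tue (+1)  2144: Thu (+2)
  2145: Fri (+1)  2146: Sat (+1)  2147: Sun (+1) ✓  2148: Tue (+2)  … (63 more years) …
  2212: Thu (+2)  2213: Fri (+1)  2214: Sat (+1)  2215: Sun (+1) ✓  2216: Tue (+2)
  2217: Wed (+1)  2218: Thu (+1)  2219: Fri (+1)  2220: Sun (+2) ✓  2221: Mon (+1)
  2222: Tue (+1)  2223: Wed (+1)  2224: Fri (+2)  2225: Sat (+1)
Sunday years: 2141, 2147, 2152, 2158, 2169, 2175, 2180, 2186, 2197, 2209, 2215, 2220 — 12 in total.

12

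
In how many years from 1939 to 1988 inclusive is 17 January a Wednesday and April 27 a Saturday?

2

Check each year's weekday for 17 January and April 27:
  1939: Tue/Thu  1940: Wed/Sat ✓  1941: Fri/Sun  1942: Sat/Mon  1943: Sun/Tue  1944: Mon/Thu  1945: Wed/Fri  1946: Thu/Sat  1947: Fri/Sun  1948: Sat/Tue  1949: Mon/Wed  1950: Tue/Thu  1951: Wed/Fri  1952: Thu/Sun  …(22 more)…  1975: Fri/Sun  1976: Sat/Tue  1977: Mon/Wed  1978: Tue/Thu  1979: Wed/Fri  1980: Thu/Sun  1981: Sat/Mon  1982: Sun/Tue  1983: Mon/Wed  1984: Tue/Fri  1985: Thu/Sat  1986: Fri/Sun  1987: Sat/Mon  1988: Sun/Wed
Both conditions hold in: 1940, 1968 — 2.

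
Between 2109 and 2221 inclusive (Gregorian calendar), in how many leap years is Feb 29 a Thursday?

Leap years in 2109–2221: 27 of them.
Feb 29 weekday advances by 5 (mod 7) from one leap year to the next four years later (or differs when a century non-leap intervenes).
Leap-day weekdays: 2112:Mon 2116:Sat 2120:Thu✓ 2124:Tue 2128:Sun 2132:Fri 2136:Wed 2140:Mon 2144:Sat 2148:Thu✓ 2152:Tue 2156:Sun 2160:Fri 2164:Wed 2168:Mon 2172:Sat 2176:Thu✓ 2180:Tue 2184:Sun 2188:Fri 2192:Wed 2196:Mon 2204:Wed 2208:Mon 2212:Sat 2216:Thu✓ 2220:Tue
Thursday: 2120, 2148, 2176, 2216 → 4.

4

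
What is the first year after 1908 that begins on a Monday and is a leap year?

1912

Jan 1 advances by 2 weekdays after a leap year and by 1 after a common year.
1908: Jan 1 is Wednesday (leap).
1909: Friday
1910: Saturday
1911: Sunday
1912: Monday (leap)
1912 begins on a Monday and is a leap year.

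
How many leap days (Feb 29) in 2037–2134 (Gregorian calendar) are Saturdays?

Leap years in 2037–2134: 23 of them.
Feb 29 weekday advances by 5 (mod 7) from one leap year to the next four years later (or differs when a century non-leap intervenes).
Leap-day weekdays: 2040:Wed 2044:Mon 2048:Sat✓ 2052:Thu 2056:Tue 2060:Sun 2064:Fri 2068:Wed 2072:Mon 2076:Sat✓ 2080:Thu 2084:Tue 2088:Sun 2092:Fri 2096:Wed 2104:Fri 2108:Wed 2112:Mon 2116:Sat✓ 2120:Thu 2124:Tue 2128:Sun 2132:Fri
Saturday: 2048, 2076, 2116 → 3.

3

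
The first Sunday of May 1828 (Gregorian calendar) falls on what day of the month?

May 1, 1828 is a Thursday, so the first Sunday is the 4th.
The first Sunday is 4 + 0 = 4.

4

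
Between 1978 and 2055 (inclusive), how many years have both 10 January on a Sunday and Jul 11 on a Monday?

3

Check each year's weekday for 10 January and Jul 11:
  1978: Tue/Tue  1979: Wed/Wed  1980: Thu/Fri  1981: Sat/Sat  1982: Sun/Sun  1983: Mon/Mon  1984: Tue/Wed  1985: Thu/Thu  1986: Fri/Fri  1987: Sat/Sat  1988: Sun/Mon ✓  1989: Tue/Tue  1990: Wed/Wed  1991: Thu/Thu  …(50 more)…  2042: Fri/Fri  2043: Sat/Sat  2044: Sun/Mon ✓  2045: Tue/Tue  2046: Wed/Wed  2047: Thu/Thu  2048: Fri/Sat  2049: Sun/Sun  2050: Mon/Mon  2051: Tue/Tue  2052: Wed/Thu  2053: Fri/Fri  2054: Sat/Sat  2055: Sun/Sun
Both conditions hold in: 1988, 2016, 2044 — 3.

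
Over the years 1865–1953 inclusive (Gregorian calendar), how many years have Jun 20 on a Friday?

Track Jun 20's weekday year by year (advancing +1, or +2 across a Feb 29):
  1865: Tue  1866: Wed (+1)  1867: Thu (+1)  1868: Sat (+2)  1869: Sun (+1)
  1870: Mon (+1)  1871: Tue (+1)  1872: Thu (+2)  1873: Fri (+1) ✓  1874: Sat (+1)
  1875: Sun (+1)  1876: Tue (+2)  1877: Wed (+1)  1878: Thu (+1)  … (61 more years) …
  1940: Thu (+2)  1941: Fri (+1) ✓  1942: Sat (+1)  1943: Sun (+1)  1944: Tue (+2)
  1945: Wed (+1)  1946: Thu (+1)  1947: Fri (+1) ✓  1948: Sun (+2)  1949: Mon (+1)
  1950: Tue (+1)  1951: Wed (+1)  1952: Fri (+2) ✓  1953: Sat (+1)
Friday years: 1873, 1879, 1884, 1890, 1902, 1913, 1919, 1924, 1930, 1941, 1947, 1952 — 12 in total.

12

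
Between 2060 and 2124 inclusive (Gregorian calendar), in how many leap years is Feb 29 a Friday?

Leap years in 2060–2124: 16 of them.
Feb 29 weekday advances by 5 (mod 7) from one leap year to the next four years later (or differs when a century non-leap intervenes).
Leap-day weekdays: 2060:Sun 2064:Fri✓ 2068:Wed 2072:Mon 2076:Sat 2080:Thu 2084:Tue 2088:Sun 2092:Fri✓ 2096:Wed 2104:Fri✓ 2108:Wed 2112:Mon 2116:Sat 2120:Thu 2124:Tue
Friday: 2064, 2092, 2104 → 3.

3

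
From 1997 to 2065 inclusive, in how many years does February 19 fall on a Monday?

10

Track February 19's weekday year by year (advancing +1, or +2 across a Feb 29):
  1997: Wed  1998: Thu (+1)  1999: Fri (+1)  2000: Sat (+1)  2001: Mon (+2) ✓
  2002: Tue (+1)  2003: Wed (+1)  2004: Thu (+1)  2005: Sat (+2)  2006: Sun (+1)
  2007: Mon (+1) ✓  2008: Tue (+1)  2009: Thu (+2)  2010: Fri (+1)  … (41 more years) …
  2052: Mon (+1) ✓  2053: Wed (+2)  2054: Thu (+1)  2055: Fri (+1)  2056: Sat (+1)
  2057: Mon (+2) ✓  2058: Tue (+1)  2059: Wed (+1)  2060: Thu (+1)  2061: Sat (+2)
  2062: Sun (+1)  2063: Mon (+1) ✓  2064: Tue (+1)  2065: Thu (+2)
Monday years: 2001, 2007, 2018, 2024, 2029, 2035, 2046, 2052, 2057, 2063 — 10 in total.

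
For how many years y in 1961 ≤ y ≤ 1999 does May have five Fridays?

17

May has 31 days; it has five Fridays when Friday falls among the first (month-length − 28) days — i.e. when May 1 is one of Friday/Thursday/Wednesday.
May 1 by year: 1961:Mon 1962:Tue 1963:Wed✓ 1964:Fri✓ 1965:Sat 1966:Sun 1967:Mon 1968:Wed✓ 1969:Thu✓ 1970:Fri✓ 1971:Sat 1972:Mon 1973:Tue 1974:Wed✓ 1975:Thu✓ …(9 more)… 1985:Wed✓ 1986:Thu✓ 1987:Fri✓ 1988:Sun 1989:Mon 1990:Tue 1991:Wed✓ 1992:Fri✓ 1993:Sat 1994:Sun 1995:Mon 1996:Wed✓ 1997:Thu✓ 1998:Fri✓ 1999:Sat
Years with five Fridays: 1963, 1964, 1968, 1969, 1970, 1974, 1975, 1980, 1981, 1985, 1986, 1987, 1991, 1992, 1996, 1997, 1998 → 17.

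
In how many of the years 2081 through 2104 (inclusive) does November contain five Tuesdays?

November has 30 days; it has five Tuesdays when Tuesday falls among the first (month-length − 28) days — i.e. when November 1 is one of Tuesday/Monday.
November 1 by year: 2081:Sat 2082:Sun 2083:Mon✓ 2084:Wed 2085:Thu 2086:Fri 2087:Sat 2088:Mon✓ 2089:Tue✓ 2090:Wed 2091:Thu 2092:Sat 2093:Sun 2094:Mon✓ 2095:Tue✓ 2096:Thu 2097:Fri 2098:Sat 2099:Sun 2100:Mon✓ 2101:Tue✓ 2102:Wed 2103:Thu 2104:Sat
Years with five Tuesdays: 2083, 2088, 2089, 2094, 2095, 2100, 2101 → 7.

7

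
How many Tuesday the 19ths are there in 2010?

Check the 19th of each month of 2010: Jan 19: Tue, Feb 19: Fri, Mar 19: Fri, Apr 19: Mon, May 19: Wed, Jun 19: Sat, Jul 19: Mon, Aug 19: Thu, Sep 19: Sun, Oct 19: Tue, Nov 19: Fri, Dec 19: Sun.
Tuesday occurs in January, October — 2 months.

2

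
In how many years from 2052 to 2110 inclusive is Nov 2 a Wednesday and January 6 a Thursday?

Check each year's weekday for Nov 2 and January 6:
  2052: Sat/Sat  2053: Sun/Mon  2054: Mon/Tue  2055: Tue/Wed  2056: Thu/Thu  2057: Fri/Sat  2058: Sat/Sun  2059: Sun/Mon  2060: Tue/Tue  2061: Wed/Thu ✓  2062: Thu/Fri  2063: Fri/Sat  2064: Sun/Sun  2065: Mon/Tue  …(31 more)…  2097: Sat/Sun  2098: Sun/Mon  2099: Mon/Tue  2100: Tue/Wed  2101: Wed/Thu ✓  2102: Thu/Fri  2103: Fri/Sat  2104: Sun/Sun  2105: Mon/Tue  2106: Tue/Wed  2107: Wed/Thu ✓  2108: Fri/Fri  2109: Sat/Sun  2110: Sun/Mon
Both conditions hold in: 2061, 2067, 2078, 2089, 2095, 2101, 2107 — 7.

7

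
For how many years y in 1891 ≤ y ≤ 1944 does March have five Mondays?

22

March has 31 days; it has five Mondays when Monday falls among the first (month-length − 28) days — i.e. when March 1 is one of Monday/Sunday/Saturday.
March 1 by year: 1891:Sun✓ 1892:Tue 1893:Wed 1894:Thu 1895:Fri 1896:Sun✓ 1897:Mon✓ 1898:Tue 1899:Wed 1900:Thu 1901:Fri 1902:Sat✓ 1903:Sun✓ 1904:Tue 1905:Wed …(24 more)… 1930:Sat✓ 1931:Sun✓ 1932:Tue 1933:Wed 1934:Thu 1935:Fri 1936:Sun✓ 1937:Mon✓ 1938:Tue 1939:Wed 1940:Fri 1941:Sat✓ 1942:Sun✓ 1943:Mon✓ 1944:Wed
Years with five Mondays: 1891, 1896, 1897, 1902, 1903, 1908, 1909, 1913, 1914, 1915, 1919, 1920, 1924, 1925, 1926, 1930, 1931, 1936, 1937, 1941, 1942, 1943 → 22.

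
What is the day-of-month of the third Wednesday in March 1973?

21

March 1, 1973 is a Thursday, so the first Wednesday is the 7th.
The third Wednesday is 7 + 14 = 21.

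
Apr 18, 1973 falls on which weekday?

January 1, 1973 is a Monday.
April 18 is day 108 of the year, i.e. 107 days after Jan 1.
107 mod 7 = 2, so advance 2 weekdays from Monday: Wednesday.

Wednesday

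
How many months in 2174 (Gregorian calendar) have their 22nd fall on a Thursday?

2

Check the 22nd of each month of 2174: Jan 22: Sat, Feb 22: Tue, Mar 22: Tue, Apr 22: Fri, May 22: Sun, Jun 22: Wed, Jul 22: Fri, Aug 22: Mon, Sep 22: Thu, Oct 22: Sat, Nov 22: Tue, Dec 22: Thu.
Thursday occurs in September, December — 2 months.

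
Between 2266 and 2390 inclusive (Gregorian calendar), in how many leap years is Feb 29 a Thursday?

Leap years in 2266–2390: 30 of them.
Feb 29 weekday advances by 5 (mod 7) from one leap year to the next four years later (or differs when a century non-leap intervenes).
Leap-day weekdays: 2268:Sat 2272:Thu✓ 2276:Tue 2280:Sun 2284:Fri 2288:Wed 2292:Mon 2296:Sat 2304:Mon 2308:Sat 2312:Thu✓ 2316:Tue 2320:Sun …(4 more)… 2340:Thu✓ 2344:Tue 2348:Sun 2352:Fri 2356:Wed 2360:Mon 2364:Sat 2368:Thu✓ 2372:Tue 2376:Sun 2380:Fri 2384:Wed 2388:Mon
Thursday: 2272, 2312, 2340, 2368 → 4.

4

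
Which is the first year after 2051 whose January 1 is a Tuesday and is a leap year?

2064

Jan 1 advances by 2 weekdays after a leap year and by 1 after a common year.
2051: Jan 1 is Sunday.
2052: Monday (leap)
2053: Wednesday
2054: Thursday
2055: Friday
2056: Saturday (leap)
2057: Monday
2058: Tuesday
2059: Wednesday
2060: Thursday (leap)
2061: Saturday
2062: Sunday
2063: Monday
2064: Tuesday (leap)
2064 begins on a Tuesday and is a leap year.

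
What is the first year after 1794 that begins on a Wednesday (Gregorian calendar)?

Jan 1 advances by 2 weekdays after a leap year and by 1 after a common year.
1794: Jan 1 is Wednesday.
1795: Thursday
1796: Friday (leap)
1797: Sunday
1798: Monday
1799: Tuesday
1800: Wednesday
1800 begins on a Wednesday

1800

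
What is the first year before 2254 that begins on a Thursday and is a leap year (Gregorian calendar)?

Jan 1 advances by 2 weekdays after a leap year and by 1 after a common year.
2254: Jan 1 is Sunday.
2253: Saturday
2252: Thursday (leap)
2252 begins on a Thursday and is a leap year.

2252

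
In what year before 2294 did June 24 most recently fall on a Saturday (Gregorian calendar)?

From one year to the next, a fixed date's weekday advances by 1, or by 2 when a Feb 29 lies between the two dates.
2294: June 24 is Sunday.
2293: Saturday (−1)
June 24 falls on a Saturday in 2293.

2293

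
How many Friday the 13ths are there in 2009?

3

Check the 13th of each month of 2009: Jan 13: Tue, Feb 13: Fri, Mar 13: Fri, Apr 13: Mon, May 13: Wed, Jun 13: Sat, Jul 13: Mon, Aug 13: Thu, Sep 13: Sun, Oct 13: Tue, Nov 13: Fri, Dec 13: Sun.
Friday occurs in February, March, November — 3 months.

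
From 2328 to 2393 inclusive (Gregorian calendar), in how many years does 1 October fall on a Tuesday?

Track 1 October's weekday year by year (advancing +1, or +2 across a Feb 29):
  2328: Mon  2329: Tue (+1) ✓  2330: Wed (+1)  2331: Thu (+1)  2332: Sat (+2)
  2333: Sun (+1)  2334: Mon (+1)  2335: Tue (+1) ✓  2336: Thu (+2)  2337: Fri (+1)
  2338: Sat (+1)  2339: Sun (+1)  2340: Tue (+2) ✓  2341: Wed (+1)  … (38 more years) …
  2380: Wed (+2)  2381: Thu (+1)  2382: Fri (+1)  2383: Sat (+1)  2384: Mon (+2)
  2385: Tue (+1) ✓  2386: Wed (+1)  2387: Thu (+1)  2388: Sat (+2)  2389: Sun (+1)
  2390: Mon (+1)  2391: Tue (+1) ✓  2392: Thu (+2)  2393: Fri (+1)
Tuesday years: 2329, 2335, 2340, 2346, 2357, 2363, 2368, 2374, 2385, 2391 — 10 in total.

10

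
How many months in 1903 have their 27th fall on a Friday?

3

Check the 27th of each month of 1903: Jan 27: Tue, Feb 27: Fri, Mar 27: Fri, Apr 27: Mon, May 27: Wed, Jun 27: Sat, Jul 27: Mon, Aug 27: Thu, Sep 27: Sun, Oct 27: Tue, Nov 27: Fri, Dec 27: Sun.
Friday occurs in February, March, November — 3 months.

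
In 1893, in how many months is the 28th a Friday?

Check the 28th of each month of 1893: Jan 28: Sat, Feb 28: Tue, Mar 28: Tue, Apr 28: Fri, May 28: Sun, Jun 28: Wed, Jul 28: Fri, Aug 28: Mon, Sep 28: Thu, Oct 28: Sat, Nov 28: Tue, Dec 28: Thu.
Friday occurs in April, July — 2 months.

2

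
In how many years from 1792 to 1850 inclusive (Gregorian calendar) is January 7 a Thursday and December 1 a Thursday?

3

Check each year's weekday for January 7 and December 1:
  1792: Sat/Sat  1793: Mon/Sun  1794: Tue/Mon  1795: Wed/Tue  1796: Thu/Thu ✓  1797: Sat/Fri  1798: Sun/Sat  1799: Mon/Sun  1800: Tue/Mon  1801: Wed/Tue  1802: Thu/Wed  1803: Fri/Thu  1804: Sat/Sat  1805: Mon/Sun  …(31 more)…  1837: Sat/Fri  1838: Sun/Sat  1839: Mon/Sun  1840: Tue/Tue  1841: Thu/Wed  1842: Fri/Thu  1843: Sat/Fri  1844: Sun/Sun  1845: Tue/Mon  1846: Wed/Tue  1847: Thu/Wed  1848: Fri/Fri  1849: Sun/Sat  1850: Mon/Sun
Both conditions hold in: 1796, 1808, 1836 — 3.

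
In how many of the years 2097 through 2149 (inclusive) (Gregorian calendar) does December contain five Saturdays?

December has 31 days; it has five Saturdays when Saturday falls among the first (month-length − 28) days — i.e. when December 1 is one of Saturday/Friday/Thursday.
December 1 by year: 2097:Sun 2098:Mon 2099:Tue 2100:Wed 2101:Thu✓ 2102:Fri✓ 2103:Sat✓ 2104:Mon 2105:Tue 2106:Wed 2107:Thu✓ 2108:Sat✓ 2109:Sun 2110:Mon 2111:Tue …(23 more)… 2135:Thu✓ 2136:Sat✓ 2137:Sun 2138:Mon 2139:Tue 2140:Thu✓ 2141:Fri✓ 2142:Sat✓ 2143:Sun 2144:Tue 2145:Wed 2146:Thu✓ 2147:Fri✓ 2148:Sun 2149:Mon
Years with five Saturdays: 2101, 2102, 2103, 2107, 2108, 2112, 2113, 2114, 2118, 2119, 2124, 2125, 2129, 2130, 2131, 2135, 2136, 2140, 2141, 2142, 2146, 2147 → 22.

22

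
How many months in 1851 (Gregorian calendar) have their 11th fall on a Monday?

1

Check the 11th of each month of 1851: Jan 11: Sat, Feb 11: Tue, Mar 11: Tue, Apr 11: Fri, May 11: Sun, Jun 11: Wed, Jul 11: Fri, Aug 11: Mon, Sep 11: Thu, Oct 11: Sat, Nov 11: Tue, Dec 11: Thu.
Monday occurs in August — 1 month.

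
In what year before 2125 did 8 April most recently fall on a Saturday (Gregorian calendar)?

2124

From one year to the next, a fixed date's weekday advances by 1, or by 2 when a Feb 29 lies between the two dates.
2125: April 8 is Sunday.
2124: Saturday (−1)
8 April falls on a Saturday in 2124.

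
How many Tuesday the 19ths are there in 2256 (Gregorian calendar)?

Check the 19th of each month of 2256: Jan 19: Sat, Feb 19: Tue, Mar 19: Wed, Apr 19: Sat, May 19: Mon, Jun 19: Thu, Jul 19: Sat, Aug 19: Tue, Sep 19: Fri, Oct 19: Sun, Nov 19: Wed, Dec 19: Fri.
Tuesday occurs in February, August — 2 months.

2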